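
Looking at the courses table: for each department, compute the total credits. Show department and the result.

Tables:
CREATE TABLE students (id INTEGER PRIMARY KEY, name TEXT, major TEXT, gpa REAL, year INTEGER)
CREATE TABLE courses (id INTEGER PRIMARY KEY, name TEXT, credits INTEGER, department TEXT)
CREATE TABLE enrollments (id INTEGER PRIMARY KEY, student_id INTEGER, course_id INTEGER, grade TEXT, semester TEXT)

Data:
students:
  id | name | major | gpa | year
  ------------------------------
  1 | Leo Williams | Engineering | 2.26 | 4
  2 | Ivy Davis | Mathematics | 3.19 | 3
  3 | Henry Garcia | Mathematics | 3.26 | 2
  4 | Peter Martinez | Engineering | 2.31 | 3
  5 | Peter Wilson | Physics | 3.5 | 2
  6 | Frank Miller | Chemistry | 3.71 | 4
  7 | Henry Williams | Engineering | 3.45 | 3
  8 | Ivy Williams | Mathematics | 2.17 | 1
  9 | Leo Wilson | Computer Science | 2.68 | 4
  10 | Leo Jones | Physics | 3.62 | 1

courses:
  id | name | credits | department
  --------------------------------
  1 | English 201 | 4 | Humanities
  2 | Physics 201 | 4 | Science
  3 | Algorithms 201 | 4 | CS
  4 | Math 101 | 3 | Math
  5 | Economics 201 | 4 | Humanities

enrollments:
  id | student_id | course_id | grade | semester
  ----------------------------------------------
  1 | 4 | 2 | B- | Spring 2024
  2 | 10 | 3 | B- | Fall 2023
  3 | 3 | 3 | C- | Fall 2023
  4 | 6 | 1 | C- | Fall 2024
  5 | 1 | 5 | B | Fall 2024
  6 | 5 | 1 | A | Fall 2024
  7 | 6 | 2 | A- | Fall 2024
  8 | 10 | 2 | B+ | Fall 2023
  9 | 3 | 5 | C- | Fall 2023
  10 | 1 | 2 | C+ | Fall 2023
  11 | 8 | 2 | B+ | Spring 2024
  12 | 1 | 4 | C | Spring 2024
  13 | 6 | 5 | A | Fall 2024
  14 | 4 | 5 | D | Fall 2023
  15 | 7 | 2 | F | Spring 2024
SELECT department, SUM(credits) AS sum_credits FROM courses GROUP BY department

Execution result:
department | sum_credits
CS | 4
Humanities | 8
Math | 3
Science | 4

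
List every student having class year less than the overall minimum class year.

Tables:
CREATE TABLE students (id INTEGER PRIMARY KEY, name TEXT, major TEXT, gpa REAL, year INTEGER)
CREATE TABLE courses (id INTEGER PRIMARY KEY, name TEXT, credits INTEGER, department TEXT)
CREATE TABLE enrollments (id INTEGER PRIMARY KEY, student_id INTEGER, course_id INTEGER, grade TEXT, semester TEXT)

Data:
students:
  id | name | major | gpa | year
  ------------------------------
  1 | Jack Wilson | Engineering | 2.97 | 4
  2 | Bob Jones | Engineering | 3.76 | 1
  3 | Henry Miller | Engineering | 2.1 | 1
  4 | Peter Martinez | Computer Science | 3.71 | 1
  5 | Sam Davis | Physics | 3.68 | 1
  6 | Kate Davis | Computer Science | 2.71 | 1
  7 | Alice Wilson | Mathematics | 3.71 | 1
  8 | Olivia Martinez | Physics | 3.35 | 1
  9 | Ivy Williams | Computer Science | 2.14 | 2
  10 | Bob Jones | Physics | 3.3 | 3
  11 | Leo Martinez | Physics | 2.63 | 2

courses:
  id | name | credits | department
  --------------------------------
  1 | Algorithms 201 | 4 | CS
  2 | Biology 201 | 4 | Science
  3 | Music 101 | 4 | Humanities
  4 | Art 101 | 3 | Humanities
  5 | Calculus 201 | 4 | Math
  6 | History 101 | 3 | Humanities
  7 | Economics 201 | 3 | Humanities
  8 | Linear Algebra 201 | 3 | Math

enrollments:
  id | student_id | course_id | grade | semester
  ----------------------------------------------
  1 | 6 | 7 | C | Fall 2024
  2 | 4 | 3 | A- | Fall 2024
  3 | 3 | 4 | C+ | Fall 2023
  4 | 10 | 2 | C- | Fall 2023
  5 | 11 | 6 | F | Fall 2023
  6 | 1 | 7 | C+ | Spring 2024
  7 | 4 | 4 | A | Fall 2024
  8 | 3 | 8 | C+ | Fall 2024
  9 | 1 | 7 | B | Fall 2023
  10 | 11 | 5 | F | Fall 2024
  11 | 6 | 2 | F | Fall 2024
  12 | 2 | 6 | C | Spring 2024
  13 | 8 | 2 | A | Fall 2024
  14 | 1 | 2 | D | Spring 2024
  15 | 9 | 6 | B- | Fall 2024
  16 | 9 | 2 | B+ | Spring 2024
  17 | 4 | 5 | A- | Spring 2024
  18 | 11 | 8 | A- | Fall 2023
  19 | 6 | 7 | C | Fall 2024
SELECT name, year FROM students WHERE year < (SELECT MIN(year) FROM students)

Execution result:
(no rows)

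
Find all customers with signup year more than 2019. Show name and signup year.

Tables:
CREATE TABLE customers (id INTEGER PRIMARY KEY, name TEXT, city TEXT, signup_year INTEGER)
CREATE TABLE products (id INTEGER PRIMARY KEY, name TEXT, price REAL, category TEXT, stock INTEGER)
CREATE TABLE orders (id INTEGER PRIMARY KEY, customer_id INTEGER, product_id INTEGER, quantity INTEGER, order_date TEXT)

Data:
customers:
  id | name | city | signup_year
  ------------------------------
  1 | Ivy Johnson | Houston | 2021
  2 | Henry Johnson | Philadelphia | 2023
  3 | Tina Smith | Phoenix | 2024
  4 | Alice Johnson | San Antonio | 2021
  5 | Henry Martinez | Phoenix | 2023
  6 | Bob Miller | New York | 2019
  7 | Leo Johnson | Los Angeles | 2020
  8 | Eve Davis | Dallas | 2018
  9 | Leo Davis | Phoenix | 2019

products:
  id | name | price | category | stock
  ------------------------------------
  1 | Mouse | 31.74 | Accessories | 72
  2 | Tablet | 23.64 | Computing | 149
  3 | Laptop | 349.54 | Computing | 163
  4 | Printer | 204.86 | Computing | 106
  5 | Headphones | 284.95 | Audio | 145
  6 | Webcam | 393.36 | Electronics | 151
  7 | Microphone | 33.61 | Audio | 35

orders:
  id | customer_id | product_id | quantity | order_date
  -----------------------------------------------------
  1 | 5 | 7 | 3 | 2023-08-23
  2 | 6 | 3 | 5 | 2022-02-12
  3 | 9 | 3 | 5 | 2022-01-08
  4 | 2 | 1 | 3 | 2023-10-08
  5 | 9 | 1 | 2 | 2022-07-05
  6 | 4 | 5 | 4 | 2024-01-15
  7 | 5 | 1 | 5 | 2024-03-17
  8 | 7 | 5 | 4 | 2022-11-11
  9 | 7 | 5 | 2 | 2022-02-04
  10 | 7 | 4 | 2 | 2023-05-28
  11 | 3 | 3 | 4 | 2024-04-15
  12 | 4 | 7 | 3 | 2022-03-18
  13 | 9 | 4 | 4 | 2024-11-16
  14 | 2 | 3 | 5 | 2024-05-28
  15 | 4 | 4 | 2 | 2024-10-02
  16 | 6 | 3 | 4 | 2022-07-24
SELECT name, signup_year FROM customers WHERE signup_year > 2019

Execution result:
name | signup_year
Ivy Johnson | 2021
Henry Johnson | 2023
Tina Smith | 2024
Alice Johnson | 2021
Henry Martinez | 2023
Leo Johnson | 2020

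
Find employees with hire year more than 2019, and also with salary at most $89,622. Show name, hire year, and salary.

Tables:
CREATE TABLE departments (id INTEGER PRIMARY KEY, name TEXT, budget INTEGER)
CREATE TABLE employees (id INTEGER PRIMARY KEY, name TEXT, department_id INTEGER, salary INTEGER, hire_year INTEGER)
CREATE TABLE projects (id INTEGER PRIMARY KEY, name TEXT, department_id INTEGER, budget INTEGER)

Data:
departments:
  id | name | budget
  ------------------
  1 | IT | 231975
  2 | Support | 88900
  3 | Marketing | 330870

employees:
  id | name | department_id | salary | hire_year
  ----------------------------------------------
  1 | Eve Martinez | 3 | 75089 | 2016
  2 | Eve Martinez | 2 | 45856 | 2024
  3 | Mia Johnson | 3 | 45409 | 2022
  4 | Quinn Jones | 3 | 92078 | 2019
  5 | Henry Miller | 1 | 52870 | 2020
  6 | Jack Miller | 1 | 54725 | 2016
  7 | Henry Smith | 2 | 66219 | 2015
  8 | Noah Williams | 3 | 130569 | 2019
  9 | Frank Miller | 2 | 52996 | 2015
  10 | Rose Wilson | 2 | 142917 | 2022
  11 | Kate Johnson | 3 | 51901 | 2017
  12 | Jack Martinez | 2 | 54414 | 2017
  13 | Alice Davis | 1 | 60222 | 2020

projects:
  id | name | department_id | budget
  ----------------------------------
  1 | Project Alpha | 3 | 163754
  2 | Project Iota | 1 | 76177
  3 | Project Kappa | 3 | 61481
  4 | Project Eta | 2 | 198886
SELECT name, hire_year, salary FROM employees WHERE hire_year > 2019 AND salary <= 89622

Execution result:
name | hire_year | salary
Eve Martinez | 2024 | 45856
Mia Johnson | 2022 | 45409
Henry Miller | 2020 | 52870
Alice Davis | 2020 | 60222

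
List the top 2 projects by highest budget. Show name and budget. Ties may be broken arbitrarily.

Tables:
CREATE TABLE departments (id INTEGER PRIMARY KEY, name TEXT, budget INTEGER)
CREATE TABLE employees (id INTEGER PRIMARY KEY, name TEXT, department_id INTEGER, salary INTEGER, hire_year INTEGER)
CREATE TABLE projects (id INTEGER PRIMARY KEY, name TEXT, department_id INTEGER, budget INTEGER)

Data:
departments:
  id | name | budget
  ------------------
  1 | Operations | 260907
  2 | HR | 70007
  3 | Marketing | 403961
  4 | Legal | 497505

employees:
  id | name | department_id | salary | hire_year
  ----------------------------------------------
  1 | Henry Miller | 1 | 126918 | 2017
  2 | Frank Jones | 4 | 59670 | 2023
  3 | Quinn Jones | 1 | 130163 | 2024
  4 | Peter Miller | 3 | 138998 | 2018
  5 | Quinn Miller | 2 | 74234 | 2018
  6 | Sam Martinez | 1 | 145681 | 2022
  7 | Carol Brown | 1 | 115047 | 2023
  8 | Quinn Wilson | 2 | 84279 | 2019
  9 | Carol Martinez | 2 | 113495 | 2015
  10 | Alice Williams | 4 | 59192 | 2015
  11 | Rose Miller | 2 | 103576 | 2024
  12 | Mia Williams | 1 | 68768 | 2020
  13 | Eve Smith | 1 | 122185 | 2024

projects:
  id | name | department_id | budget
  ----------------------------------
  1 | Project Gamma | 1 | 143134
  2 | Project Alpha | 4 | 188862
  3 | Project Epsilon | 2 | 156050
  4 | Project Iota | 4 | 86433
SELECT name, budget FROM projects ORDER BY budget DESC LIMIT 2

Execution result:
name | budget
Project Alpha | 188862
Project Epsilon | 156050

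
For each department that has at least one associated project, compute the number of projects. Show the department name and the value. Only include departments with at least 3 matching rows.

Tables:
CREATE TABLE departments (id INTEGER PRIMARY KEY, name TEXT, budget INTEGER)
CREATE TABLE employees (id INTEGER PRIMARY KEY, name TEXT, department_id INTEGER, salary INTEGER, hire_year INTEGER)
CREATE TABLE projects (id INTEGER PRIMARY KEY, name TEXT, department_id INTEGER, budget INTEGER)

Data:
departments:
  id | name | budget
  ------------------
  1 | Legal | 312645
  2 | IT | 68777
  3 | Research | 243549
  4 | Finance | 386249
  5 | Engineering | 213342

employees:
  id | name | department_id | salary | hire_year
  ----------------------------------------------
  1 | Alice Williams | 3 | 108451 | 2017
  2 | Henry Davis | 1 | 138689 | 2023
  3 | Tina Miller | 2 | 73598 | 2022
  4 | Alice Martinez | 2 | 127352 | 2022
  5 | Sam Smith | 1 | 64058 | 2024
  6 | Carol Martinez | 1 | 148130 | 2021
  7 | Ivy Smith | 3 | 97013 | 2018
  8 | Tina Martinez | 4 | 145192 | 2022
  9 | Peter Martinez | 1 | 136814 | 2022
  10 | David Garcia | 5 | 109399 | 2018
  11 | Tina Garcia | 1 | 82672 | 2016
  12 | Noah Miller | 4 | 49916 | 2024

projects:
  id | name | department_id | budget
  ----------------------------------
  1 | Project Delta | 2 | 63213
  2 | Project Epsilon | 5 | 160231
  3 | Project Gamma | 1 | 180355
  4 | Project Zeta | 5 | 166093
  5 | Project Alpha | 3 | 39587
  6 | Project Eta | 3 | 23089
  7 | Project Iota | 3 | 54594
SELECT p.name, COUNT(*) AS n FROM projects c JOIN departments p ON c.department_id = p.id GROUP BY p.id, p.name HAVING COUNT(*) >= 3

Execution result:
name | n
Research | 3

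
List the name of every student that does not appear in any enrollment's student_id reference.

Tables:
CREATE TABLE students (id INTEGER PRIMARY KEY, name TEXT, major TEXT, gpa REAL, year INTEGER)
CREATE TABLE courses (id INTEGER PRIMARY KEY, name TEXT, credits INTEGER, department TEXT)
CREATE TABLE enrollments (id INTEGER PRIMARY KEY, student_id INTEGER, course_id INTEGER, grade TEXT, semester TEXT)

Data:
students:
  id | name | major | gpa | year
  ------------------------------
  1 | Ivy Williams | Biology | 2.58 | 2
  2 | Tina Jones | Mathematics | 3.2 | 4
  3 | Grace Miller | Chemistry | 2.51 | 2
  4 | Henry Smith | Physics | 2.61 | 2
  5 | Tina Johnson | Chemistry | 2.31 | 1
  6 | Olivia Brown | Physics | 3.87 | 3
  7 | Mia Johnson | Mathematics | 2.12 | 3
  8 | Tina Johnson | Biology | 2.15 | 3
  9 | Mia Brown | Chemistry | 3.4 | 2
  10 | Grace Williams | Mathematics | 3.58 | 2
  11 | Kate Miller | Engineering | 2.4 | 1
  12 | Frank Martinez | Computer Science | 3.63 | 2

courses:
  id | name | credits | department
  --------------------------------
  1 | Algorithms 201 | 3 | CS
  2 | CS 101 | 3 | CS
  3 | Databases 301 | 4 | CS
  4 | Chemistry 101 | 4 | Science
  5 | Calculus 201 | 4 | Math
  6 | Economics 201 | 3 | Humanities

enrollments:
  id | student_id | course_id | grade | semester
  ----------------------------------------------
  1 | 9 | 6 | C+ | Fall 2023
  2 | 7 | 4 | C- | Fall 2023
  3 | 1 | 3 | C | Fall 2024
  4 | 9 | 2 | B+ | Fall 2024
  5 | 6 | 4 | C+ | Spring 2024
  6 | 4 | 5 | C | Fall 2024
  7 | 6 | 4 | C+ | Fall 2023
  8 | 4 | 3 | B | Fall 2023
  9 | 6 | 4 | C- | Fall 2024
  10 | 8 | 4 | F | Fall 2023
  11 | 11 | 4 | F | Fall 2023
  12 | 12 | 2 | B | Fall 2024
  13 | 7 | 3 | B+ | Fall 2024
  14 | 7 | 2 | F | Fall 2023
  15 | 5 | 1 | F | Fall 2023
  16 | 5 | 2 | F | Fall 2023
SELECT p.name FROM students p LEFT JOIN enrollments c ON c.student_id = p.id WHERE c.id IS NULL

Execution result:
name
Tina Jones
Grace Miller
Grace Williams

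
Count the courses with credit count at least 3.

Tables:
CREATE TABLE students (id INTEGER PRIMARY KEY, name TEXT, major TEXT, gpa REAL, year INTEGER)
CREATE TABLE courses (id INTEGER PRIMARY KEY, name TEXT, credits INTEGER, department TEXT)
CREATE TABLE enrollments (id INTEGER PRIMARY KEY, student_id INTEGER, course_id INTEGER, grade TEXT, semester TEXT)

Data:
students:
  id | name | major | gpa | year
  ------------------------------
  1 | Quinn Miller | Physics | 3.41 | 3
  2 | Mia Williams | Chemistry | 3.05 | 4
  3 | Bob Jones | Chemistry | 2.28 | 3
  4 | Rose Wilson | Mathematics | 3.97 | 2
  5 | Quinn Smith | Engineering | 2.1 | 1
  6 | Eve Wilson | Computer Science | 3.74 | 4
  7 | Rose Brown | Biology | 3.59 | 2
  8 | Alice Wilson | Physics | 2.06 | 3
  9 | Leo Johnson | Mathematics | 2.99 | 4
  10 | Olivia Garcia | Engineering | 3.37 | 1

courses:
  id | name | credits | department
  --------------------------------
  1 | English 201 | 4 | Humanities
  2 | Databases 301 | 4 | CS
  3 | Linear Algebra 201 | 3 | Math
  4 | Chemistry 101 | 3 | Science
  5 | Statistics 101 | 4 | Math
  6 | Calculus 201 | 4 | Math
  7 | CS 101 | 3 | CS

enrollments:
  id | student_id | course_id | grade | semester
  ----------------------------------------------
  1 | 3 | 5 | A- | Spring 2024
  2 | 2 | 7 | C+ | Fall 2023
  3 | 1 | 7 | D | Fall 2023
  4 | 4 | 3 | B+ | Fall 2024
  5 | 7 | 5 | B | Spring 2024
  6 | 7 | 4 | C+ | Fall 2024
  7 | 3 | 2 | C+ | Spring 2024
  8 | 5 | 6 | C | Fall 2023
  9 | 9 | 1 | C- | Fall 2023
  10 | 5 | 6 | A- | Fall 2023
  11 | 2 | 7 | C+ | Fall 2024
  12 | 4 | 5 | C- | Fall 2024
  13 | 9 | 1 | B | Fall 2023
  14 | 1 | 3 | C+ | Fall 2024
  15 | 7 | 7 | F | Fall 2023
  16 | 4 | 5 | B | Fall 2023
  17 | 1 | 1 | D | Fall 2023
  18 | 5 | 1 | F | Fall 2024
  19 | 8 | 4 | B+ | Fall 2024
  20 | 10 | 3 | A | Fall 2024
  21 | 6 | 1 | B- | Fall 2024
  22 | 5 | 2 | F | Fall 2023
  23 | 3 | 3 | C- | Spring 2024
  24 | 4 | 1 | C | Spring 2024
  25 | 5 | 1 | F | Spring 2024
SELECT COUNT(*) FROM courses WHERE credits >= 3

Execution result:
7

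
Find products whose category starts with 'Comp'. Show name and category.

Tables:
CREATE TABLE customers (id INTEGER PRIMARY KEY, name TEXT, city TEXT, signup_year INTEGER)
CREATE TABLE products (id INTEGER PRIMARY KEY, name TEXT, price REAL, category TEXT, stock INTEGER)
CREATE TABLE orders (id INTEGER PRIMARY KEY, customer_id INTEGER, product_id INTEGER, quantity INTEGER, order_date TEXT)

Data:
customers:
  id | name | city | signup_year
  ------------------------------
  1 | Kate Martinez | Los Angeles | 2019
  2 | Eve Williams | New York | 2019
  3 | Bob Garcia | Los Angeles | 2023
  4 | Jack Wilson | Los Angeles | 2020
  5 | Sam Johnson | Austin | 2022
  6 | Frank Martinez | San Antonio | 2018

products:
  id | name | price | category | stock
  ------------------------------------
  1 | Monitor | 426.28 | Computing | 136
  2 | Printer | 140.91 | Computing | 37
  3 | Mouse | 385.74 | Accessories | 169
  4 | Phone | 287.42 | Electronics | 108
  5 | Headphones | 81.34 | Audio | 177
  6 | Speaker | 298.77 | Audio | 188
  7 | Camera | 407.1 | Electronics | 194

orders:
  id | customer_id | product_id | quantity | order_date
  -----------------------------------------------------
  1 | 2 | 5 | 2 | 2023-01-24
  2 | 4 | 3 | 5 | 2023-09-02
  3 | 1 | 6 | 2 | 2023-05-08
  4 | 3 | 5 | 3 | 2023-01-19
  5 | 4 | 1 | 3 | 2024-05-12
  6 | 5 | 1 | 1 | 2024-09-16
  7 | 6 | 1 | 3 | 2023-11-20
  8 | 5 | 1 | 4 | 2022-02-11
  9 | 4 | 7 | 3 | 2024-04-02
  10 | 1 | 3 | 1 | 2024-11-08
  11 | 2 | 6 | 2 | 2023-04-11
SELECT name, category FROM products WHERE category LIKE 'Comp%'

Execution result:
name | category
Monitor | Computing
Printer | Computing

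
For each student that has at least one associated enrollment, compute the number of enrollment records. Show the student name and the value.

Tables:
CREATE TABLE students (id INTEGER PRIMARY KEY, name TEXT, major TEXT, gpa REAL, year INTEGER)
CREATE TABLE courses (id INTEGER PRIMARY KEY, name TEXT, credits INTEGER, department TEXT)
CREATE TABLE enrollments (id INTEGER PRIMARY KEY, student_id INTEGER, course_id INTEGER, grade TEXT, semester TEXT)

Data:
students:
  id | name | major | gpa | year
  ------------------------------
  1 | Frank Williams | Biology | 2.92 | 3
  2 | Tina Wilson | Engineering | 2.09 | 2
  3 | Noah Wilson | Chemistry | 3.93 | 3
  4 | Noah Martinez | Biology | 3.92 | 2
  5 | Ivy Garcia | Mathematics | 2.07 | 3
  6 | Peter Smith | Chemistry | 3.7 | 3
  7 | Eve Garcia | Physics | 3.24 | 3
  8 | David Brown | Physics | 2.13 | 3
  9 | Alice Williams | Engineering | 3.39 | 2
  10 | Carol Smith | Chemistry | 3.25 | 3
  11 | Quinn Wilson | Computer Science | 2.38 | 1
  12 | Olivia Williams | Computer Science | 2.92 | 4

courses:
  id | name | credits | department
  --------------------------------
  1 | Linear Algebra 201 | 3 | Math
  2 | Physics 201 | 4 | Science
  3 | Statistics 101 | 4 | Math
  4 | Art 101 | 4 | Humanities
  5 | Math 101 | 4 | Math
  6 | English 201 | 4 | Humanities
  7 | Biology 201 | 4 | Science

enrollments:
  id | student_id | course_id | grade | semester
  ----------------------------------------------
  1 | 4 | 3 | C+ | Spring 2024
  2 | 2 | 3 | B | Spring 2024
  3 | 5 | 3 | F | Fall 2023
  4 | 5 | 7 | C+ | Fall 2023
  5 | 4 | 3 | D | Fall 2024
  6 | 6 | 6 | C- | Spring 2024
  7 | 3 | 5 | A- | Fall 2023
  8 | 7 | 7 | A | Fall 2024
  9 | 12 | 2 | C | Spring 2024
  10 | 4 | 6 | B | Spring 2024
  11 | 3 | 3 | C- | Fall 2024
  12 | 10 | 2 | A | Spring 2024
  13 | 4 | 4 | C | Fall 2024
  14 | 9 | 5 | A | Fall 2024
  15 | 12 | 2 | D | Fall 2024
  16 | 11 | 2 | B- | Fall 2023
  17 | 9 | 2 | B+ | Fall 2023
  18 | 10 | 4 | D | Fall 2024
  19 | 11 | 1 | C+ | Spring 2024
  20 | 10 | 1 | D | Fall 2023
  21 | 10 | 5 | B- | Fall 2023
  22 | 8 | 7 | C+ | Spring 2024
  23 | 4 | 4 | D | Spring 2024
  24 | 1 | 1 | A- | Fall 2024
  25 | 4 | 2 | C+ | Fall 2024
SELECT p.name, COUNT(*) AS n FROM enrollments c JOIN students p ON c.student_id = p.id GROUP BY p.id, p.name

Execution result:
name | n
Frank Williams | 1
Tina Wilson | 1
Noah Wilson | 2
Noah Martinez | 6
Ivy Garcia | 2
Peter Smith | 1
Eve Garcia | 1
David Brown | 1
Alice Williams | 2
Carol Smith | 4
Quinn Wilson | 2
Olivia Williams | 2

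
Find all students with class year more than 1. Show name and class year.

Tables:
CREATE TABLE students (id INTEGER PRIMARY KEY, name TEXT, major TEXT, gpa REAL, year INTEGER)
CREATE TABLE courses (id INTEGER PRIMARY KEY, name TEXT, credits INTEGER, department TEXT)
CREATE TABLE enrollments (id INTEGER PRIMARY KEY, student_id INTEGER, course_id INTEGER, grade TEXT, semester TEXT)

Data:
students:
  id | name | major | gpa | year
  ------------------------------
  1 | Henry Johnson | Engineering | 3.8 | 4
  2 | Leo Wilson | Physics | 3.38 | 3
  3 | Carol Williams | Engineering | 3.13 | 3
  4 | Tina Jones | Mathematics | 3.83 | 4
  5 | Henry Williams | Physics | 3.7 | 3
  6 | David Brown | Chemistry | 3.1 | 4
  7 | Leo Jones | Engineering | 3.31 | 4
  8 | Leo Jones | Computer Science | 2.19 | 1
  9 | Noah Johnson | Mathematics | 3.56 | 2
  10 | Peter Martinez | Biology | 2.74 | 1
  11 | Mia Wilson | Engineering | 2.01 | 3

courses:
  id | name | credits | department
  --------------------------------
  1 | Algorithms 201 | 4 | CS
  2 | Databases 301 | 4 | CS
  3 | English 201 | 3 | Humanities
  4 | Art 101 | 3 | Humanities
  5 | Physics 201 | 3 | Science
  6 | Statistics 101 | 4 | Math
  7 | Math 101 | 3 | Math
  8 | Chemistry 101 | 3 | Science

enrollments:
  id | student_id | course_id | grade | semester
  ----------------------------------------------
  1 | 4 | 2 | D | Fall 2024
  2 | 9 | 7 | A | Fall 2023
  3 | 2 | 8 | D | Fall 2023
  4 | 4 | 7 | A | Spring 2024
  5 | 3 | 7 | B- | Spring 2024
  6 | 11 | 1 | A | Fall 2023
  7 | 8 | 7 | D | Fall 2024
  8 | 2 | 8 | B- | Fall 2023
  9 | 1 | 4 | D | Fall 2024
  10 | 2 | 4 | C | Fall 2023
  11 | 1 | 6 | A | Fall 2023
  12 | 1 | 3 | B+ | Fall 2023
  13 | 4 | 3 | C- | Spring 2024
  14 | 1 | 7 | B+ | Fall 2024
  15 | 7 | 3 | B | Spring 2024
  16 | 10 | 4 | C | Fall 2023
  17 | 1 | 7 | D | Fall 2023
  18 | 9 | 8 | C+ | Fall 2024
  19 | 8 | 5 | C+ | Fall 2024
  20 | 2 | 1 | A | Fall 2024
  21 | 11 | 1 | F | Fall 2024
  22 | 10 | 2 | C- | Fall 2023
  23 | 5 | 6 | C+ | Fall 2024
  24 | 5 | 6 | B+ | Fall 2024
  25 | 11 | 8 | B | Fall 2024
SELECT name, year FROM students WHERE year > 1

Execution result:
name | year
Henry Johnson | 4
Leo Wilson | 3
Carol Williams | 3
Tina Jones | 4
Henry Williams | 3
David Brown | 4
Leo Jones | 4
Noah Johnson | 2
Mia Wilson | 3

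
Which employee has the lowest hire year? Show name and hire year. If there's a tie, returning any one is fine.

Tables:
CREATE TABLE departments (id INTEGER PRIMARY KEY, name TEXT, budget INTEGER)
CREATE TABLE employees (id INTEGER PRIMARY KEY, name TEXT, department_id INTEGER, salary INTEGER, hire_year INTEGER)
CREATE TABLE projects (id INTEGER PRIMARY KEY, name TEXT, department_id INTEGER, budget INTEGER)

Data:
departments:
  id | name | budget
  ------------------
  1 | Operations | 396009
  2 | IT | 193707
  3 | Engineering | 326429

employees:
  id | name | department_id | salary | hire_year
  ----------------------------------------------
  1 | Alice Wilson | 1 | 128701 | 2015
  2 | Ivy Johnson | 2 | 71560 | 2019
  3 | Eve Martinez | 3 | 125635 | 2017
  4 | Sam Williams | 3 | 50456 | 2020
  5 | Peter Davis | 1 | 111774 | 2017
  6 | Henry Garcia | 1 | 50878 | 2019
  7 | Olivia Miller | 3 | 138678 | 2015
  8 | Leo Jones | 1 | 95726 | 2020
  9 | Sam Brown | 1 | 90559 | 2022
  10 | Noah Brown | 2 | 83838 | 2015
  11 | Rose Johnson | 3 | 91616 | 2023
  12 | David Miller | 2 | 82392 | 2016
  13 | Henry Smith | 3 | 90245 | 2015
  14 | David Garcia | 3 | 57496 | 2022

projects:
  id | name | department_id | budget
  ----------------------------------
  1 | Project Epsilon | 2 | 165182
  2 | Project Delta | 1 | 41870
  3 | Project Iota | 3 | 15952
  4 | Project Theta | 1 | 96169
SELECT name, hire_year FROM employees ORDER BY hire_year ASC LIMIT 1

Execution result:
name | hire_year
Alice Wilson | 2015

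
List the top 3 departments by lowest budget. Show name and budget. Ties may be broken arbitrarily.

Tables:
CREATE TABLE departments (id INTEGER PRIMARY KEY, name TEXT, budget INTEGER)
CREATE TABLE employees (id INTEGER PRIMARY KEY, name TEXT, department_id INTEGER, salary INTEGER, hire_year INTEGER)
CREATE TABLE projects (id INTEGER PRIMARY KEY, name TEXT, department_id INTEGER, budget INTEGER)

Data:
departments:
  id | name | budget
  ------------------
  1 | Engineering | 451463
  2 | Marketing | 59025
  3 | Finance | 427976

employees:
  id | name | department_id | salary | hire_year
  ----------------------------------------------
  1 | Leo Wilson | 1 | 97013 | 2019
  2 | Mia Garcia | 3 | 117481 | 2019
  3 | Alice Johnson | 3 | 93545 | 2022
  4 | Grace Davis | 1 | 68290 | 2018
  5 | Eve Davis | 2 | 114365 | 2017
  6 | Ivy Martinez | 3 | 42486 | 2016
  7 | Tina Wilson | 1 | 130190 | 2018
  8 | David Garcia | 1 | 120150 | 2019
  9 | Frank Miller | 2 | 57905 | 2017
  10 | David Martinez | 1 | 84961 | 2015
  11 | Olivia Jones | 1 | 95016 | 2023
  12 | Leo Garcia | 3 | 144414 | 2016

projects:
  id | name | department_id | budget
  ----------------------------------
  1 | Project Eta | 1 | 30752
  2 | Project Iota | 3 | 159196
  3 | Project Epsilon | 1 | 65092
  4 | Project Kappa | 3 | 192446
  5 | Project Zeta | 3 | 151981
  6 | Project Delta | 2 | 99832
SELECT name, budget FROM departments ORDER BY budget ASC LIMIT 3

Execution result:
name | budget
Marketing | 59025
Finance | 427976
Engineering | 451463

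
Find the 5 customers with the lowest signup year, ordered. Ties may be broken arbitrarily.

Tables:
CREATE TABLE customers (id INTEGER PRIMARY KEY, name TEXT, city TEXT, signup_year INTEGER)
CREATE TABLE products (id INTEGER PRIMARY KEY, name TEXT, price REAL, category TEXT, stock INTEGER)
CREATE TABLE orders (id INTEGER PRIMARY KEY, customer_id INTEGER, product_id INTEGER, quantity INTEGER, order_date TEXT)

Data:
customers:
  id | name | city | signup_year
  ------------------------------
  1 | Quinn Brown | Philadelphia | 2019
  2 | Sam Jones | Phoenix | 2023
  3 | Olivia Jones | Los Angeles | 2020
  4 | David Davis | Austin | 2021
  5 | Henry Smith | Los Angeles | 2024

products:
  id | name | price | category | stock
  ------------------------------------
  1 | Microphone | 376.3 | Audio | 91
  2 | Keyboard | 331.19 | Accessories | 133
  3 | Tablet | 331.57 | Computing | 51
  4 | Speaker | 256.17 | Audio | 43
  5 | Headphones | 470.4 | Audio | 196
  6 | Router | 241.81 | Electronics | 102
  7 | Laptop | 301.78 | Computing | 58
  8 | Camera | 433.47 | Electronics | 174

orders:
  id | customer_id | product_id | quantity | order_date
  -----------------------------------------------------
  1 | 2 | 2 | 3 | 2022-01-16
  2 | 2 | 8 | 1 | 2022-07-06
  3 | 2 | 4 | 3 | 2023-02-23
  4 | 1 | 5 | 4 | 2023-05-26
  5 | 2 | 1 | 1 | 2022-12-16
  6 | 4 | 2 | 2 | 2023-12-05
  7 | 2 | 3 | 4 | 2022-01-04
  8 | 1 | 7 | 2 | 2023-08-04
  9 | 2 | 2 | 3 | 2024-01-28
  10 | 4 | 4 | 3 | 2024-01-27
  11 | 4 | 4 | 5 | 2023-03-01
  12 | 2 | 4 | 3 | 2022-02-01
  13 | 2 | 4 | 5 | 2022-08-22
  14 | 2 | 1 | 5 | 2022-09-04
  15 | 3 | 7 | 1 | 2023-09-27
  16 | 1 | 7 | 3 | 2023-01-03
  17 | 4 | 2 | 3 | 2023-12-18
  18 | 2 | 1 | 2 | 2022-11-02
SELECT name, signup_year FROM customers ORDER BY signup_year ASC LIMIT 5

Execution result:
name | signup_year
Quinn Brown | 2019
Olivia Jones | 2020
David Davis | 2021
Sam Jones | 2023
Henry Smith | 2024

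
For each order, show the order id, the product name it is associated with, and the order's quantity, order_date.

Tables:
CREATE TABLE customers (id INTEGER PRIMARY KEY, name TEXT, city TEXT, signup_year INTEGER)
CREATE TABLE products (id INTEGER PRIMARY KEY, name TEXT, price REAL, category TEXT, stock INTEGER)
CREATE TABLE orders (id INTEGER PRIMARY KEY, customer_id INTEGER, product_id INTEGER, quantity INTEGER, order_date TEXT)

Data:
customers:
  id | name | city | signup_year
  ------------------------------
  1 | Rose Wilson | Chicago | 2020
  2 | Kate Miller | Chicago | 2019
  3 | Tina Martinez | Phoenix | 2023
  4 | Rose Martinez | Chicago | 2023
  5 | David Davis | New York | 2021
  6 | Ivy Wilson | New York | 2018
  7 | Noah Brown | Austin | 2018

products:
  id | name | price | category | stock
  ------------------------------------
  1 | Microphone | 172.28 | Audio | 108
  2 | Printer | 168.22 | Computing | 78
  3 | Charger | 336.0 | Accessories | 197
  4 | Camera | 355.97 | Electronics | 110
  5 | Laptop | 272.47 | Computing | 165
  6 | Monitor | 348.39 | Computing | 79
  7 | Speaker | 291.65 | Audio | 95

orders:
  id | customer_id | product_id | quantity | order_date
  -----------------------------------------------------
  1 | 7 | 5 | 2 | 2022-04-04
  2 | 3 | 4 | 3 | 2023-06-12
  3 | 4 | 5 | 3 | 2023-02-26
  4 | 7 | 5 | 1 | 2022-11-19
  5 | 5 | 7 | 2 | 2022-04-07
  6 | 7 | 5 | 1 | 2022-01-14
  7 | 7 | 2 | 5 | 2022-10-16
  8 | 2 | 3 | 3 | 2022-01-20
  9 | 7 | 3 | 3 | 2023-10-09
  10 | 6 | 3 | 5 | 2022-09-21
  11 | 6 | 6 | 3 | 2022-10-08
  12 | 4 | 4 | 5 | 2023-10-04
SELECT c.id, p.name AS product, c.quantity, c.order_date FROM orders c JOIN products p ON c.product_id = p.id

Execution result:
id | product | quantity | order_date
1 | Laptop | 2 | 2022-04-04
2 | Camera | 3 | 2023-06-12
3 | Laptop | 3 | 2023-02-26
4 | Laptop | 1 | 2022-11-19
5 | Speaker | 2 | 2022-04-07
6 | Laptop | 1 | 2022-01-14
7 | Printer | 5 | 2022-10-16
8 | Charger | 3 | 2022-01-20
9 | Charger | 3 | 2023-10-09
10 | Charger | 5 | 2022-09-21
11 | Monitor | 3 | 2022-10-08
12 | Camera | 5 | 2023-10-04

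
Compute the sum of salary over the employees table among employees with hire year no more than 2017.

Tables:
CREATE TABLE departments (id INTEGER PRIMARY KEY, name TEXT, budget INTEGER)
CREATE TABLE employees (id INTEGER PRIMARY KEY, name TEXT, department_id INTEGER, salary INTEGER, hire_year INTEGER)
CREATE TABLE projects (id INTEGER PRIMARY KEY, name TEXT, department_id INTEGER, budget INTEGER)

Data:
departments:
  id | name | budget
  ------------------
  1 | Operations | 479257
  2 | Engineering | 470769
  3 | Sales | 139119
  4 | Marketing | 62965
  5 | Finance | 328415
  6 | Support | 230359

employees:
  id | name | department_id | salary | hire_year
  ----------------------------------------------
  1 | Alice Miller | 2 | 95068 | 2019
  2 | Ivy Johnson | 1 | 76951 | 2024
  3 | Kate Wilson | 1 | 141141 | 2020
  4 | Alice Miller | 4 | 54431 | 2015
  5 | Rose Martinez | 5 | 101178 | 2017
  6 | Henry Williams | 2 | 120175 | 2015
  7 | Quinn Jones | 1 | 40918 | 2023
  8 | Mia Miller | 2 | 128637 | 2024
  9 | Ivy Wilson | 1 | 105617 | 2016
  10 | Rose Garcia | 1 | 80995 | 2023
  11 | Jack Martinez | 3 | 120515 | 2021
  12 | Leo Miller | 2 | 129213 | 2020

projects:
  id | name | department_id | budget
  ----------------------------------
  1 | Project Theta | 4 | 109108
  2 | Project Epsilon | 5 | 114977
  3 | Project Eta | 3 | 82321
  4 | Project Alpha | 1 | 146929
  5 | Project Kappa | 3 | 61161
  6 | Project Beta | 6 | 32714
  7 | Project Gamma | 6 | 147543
SELECT SUM(salary) FROM employees WHERE hire_year <= 2017

Execution result:
381401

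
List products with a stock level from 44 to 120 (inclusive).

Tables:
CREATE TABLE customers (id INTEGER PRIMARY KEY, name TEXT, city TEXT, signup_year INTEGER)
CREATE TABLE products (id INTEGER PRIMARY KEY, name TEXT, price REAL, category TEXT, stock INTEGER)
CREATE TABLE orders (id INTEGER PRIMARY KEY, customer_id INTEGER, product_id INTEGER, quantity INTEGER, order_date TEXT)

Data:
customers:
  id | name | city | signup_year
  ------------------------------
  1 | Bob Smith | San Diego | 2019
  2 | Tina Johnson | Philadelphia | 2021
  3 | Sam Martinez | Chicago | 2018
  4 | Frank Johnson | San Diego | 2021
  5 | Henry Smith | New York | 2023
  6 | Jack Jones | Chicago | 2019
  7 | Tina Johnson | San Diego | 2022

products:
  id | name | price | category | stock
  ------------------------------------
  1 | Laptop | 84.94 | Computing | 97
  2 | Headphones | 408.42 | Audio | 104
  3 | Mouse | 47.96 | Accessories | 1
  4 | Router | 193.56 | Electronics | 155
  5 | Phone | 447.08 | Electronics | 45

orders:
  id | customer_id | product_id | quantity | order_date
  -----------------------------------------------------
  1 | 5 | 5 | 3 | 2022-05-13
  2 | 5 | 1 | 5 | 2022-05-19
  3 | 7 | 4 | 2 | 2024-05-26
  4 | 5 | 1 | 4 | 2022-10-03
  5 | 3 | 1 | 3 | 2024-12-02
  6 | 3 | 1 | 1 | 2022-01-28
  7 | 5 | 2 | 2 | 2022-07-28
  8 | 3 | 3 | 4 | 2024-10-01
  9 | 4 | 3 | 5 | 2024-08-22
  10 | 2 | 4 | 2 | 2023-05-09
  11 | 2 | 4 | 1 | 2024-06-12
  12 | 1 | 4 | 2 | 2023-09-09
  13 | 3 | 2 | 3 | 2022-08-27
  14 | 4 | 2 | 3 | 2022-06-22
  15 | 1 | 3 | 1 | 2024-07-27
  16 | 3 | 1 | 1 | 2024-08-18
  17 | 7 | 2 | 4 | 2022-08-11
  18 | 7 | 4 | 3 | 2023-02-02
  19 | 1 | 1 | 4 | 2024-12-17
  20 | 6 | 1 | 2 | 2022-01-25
SELECT name, stock FROM products WHERE stock BETWEEN 44 AND 120

Execution result:
name | stock
Laptop | 97
Headphones | 104
Phone | 45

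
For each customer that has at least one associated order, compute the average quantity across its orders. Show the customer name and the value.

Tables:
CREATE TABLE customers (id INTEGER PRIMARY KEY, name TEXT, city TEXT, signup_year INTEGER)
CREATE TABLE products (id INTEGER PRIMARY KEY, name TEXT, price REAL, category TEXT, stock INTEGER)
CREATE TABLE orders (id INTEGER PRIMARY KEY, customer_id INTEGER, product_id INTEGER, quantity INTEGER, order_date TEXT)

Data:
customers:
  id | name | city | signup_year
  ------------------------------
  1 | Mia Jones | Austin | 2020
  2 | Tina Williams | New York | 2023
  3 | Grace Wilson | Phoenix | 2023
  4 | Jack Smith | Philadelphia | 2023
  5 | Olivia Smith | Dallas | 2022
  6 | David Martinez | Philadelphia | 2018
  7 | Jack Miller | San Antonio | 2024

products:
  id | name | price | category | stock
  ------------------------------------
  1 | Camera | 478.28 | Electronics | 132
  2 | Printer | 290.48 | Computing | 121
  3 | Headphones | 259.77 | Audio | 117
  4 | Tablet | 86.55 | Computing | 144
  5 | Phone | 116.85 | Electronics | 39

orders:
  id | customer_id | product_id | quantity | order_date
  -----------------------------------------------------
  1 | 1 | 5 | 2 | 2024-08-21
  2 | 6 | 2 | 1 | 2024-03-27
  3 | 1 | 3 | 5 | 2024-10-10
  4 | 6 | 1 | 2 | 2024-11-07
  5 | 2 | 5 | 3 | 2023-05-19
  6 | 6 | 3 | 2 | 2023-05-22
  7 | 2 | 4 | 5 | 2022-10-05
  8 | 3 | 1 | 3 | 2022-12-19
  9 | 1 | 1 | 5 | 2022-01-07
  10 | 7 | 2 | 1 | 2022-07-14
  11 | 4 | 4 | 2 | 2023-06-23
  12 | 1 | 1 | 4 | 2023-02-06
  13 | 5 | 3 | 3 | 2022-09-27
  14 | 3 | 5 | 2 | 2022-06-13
SELECT p.name, AVG(c.quantity) AS avg_quantity FROM orders c JOIN customers p ON c.customer_id = p.id GROUP BY p.id, p.name

Execution result:
name | avg_quantity
Mia Jones | 4.00
Tina Williams | 4.00
Grace Wilson | 2.50
Jack Smith | 2.00
Olivia Smith | 3.00
David Martinez | 1.67
Jack Miller | 1.00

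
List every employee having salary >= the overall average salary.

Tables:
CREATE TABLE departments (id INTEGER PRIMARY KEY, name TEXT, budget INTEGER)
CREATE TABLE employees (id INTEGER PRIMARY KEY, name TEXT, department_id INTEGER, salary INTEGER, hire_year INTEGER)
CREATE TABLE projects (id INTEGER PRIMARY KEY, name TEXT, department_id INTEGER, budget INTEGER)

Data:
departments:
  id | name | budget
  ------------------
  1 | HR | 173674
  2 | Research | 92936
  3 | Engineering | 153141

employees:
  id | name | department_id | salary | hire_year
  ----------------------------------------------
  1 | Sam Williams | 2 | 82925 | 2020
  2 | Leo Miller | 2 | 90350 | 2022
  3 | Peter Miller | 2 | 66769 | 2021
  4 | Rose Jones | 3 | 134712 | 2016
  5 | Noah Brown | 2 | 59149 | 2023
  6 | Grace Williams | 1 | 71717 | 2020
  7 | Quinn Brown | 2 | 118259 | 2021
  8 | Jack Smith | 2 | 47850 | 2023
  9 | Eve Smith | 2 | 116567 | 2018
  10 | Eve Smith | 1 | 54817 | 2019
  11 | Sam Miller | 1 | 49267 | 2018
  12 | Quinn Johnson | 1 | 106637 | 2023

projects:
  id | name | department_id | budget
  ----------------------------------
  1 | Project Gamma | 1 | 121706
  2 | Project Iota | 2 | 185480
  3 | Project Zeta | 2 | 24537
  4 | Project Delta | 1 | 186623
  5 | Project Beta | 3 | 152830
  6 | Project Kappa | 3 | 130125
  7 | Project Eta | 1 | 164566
SELECT name, salary FROM employees WHERE salary >= (SELECT AVG(salary) FROM employees)

Execution result:
name | salary
Leo Miller | 90350
Rose Jones | 134712
Quinn Brown | 118259
Eve Smith | 116567
Quinn Johnson | 106637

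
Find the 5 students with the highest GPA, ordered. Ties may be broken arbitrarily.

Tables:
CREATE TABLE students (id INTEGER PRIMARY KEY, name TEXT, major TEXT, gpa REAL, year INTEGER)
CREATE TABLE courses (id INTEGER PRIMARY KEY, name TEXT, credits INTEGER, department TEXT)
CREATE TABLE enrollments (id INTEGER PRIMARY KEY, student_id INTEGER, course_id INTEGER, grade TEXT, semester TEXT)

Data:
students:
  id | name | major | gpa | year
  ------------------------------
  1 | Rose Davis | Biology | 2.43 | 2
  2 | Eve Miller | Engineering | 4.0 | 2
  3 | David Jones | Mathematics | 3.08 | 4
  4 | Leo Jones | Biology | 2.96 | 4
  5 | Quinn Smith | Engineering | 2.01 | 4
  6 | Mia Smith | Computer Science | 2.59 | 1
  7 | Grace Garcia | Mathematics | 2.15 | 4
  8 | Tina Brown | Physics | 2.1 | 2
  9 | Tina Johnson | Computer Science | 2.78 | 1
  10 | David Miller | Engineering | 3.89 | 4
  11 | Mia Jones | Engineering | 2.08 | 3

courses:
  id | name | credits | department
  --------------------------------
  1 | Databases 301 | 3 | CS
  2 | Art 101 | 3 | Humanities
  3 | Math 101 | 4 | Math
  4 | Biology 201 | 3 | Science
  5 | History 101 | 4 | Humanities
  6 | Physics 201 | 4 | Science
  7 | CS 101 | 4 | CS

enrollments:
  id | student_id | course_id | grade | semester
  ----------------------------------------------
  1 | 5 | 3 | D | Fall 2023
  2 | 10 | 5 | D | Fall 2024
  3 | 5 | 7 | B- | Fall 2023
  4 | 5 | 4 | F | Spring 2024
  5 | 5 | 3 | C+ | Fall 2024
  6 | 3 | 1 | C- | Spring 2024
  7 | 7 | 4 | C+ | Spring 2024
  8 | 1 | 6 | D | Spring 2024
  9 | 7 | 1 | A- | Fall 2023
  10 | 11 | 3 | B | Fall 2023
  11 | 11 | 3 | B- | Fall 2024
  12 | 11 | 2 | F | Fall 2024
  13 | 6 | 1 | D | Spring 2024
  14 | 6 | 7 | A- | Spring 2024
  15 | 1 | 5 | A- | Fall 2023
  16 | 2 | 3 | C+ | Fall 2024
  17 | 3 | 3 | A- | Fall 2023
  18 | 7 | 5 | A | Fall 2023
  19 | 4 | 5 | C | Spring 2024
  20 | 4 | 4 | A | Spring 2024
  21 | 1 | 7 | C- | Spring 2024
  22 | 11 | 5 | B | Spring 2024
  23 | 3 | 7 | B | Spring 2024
SELECT name, gpa FROM students ORDER BY gpa DESC LIMIT 5

Execution result:
name | gpa
Eve Miller | 4.00
David Miller | 3.89
David Jones | 3.08
Leo Jones | 2.96
Tina Johnson | 2.78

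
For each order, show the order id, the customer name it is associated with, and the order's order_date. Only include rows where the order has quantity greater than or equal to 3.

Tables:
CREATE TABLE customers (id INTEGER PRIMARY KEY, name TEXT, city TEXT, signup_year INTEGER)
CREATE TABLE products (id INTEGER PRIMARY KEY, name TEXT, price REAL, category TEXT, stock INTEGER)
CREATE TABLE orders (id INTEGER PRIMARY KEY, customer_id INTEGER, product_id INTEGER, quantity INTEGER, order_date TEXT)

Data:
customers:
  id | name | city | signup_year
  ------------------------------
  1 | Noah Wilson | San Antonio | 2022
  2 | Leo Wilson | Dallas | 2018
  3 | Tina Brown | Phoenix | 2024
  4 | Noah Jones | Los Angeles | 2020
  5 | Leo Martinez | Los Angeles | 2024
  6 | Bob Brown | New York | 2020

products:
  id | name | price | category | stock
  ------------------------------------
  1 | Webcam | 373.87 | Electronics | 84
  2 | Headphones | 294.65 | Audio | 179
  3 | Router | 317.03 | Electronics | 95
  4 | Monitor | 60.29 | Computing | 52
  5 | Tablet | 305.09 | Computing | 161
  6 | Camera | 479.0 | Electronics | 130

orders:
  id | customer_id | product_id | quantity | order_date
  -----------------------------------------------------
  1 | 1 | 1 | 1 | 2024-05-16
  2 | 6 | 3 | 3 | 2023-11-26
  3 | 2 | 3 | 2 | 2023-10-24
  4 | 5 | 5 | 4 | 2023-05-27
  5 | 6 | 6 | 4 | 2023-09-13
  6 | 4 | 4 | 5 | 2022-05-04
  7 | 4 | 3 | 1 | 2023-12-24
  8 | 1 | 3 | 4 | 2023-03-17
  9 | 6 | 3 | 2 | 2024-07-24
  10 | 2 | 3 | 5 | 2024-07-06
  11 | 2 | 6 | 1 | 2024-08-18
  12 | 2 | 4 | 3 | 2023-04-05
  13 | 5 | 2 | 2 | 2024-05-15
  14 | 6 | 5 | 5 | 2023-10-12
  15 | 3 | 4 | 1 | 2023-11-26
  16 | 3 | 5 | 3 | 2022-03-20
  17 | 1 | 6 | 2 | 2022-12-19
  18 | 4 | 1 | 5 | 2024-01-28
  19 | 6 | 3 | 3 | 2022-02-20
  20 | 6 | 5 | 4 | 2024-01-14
SELECT c.id, p.name AS customer, c.order_date FROM orders c JOIN customers p ON c.customer_id = p.id WHERE c.quantity >= 3

Execution result:
id | customer | order_date
2 | Bob Brown | 2023-11-26
4 | Leo Martinez | 2023-05-27
5 | Bob Brown | 2023-09-13
6 | Noah Jones | 2022-05-04
8 | Noah Wilson | 2023-03-17
10 | Leo Wilson | 2024-07-06
12 | Leo Wilson | 2023-04-05
14 | Bob Brown | 2023-10-12
16 | Tina Brown | 2022-03-20
18 | Noah Jones | 2024-01-28
19 | Bob Brown | 2022-02-20
20 | Bob Brown | 2024-01-14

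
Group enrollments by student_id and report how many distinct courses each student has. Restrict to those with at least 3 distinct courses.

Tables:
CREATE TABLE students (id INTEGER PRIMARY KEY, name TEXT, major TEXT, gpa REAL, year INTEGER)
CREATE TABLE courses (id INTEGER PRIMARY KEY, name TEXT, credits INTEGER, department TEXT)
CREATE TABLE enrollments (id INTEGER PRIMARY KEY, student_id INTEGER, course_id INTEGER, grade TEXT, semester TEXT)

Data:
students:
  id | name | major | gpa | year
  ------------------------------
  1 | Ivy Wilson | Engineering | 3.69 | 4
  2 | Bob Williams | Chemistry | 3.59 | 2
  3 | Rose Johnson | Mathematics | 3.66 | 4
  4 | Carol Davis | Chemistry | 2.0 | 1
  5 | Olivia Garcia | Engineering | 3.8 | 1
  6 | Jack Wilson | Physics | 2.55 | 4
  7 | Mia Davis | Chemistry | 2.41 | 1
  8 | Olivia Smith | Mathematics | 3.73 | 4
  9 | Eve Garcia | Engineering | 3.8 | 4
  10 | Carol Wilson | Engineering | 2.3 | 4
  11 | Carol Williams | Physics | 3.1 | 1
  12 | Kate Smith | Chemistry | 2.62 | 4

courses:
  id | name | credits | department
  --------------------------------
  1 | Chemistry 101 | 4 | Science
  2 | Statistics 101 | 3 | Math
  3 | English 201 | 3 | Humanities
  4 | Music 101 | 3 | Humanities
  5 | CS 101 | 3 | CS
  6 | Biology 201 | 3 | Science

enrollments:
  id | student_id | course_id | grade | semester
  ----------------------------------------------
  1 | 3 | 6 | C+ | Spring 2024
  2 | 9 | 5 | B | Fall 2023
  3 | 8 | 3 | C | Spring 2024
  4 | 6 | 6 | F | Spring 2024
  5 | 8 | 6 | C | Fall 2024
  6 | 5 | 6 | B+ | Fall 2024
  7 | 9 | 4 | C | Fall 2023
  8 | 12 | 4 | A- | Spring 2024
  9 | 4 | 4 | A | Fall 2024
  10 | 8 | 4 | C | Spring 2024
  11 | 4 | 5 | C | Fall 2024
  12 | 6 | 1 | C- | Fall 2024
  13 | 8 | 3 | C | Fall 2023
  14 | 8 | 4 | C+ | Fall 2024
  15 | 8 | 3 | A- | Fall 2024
SELECT student_id, COUNT(DISTINCT course_id) AS distinct_course_count FROM enrollments GROUP BY student_id HAVING COUNT(DISTINCT course_id) >= 3

Execution result:
student_id | distinct_course_count
8 | 3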